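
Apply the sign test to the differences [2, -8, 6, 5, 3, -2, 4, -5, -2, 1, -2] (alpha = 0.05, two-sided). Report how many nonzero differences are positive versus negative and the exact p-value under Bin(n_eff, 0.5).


Step 1: Discard zero differences. Original n = 11; n_eff = number of nonzero differences = 11.
Nonzero differences (with sign): +2, -8, +6, +5, +3, -2, +4, -5, -2, +1, -2
Step 2: Count signs: positive = 6, negative = 5.
Step 3: Under H0: P(positive) = 0.5, so the number of positives S ~ Bin(11, 0.5).
Step 4: Two-sided exact p-value = sum of Bin(11,0.5) probabilities at or below the observed probability = 1.000000.
Step 5: alpha = 0.05. fail to reject H0.

n_eff = 11, pos = 6, neg = 5, p = 1.000000, fail to reject H0.


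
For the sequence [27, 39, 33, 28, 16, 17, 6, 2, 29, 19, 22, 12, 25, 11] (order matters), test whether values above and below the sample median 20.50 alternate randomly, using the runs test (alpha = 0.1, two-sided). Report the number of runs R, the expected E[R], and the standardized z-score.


Step 1: Compute median = 20.50; label A = above, B = below.
Labels in order: AAAABBBBABABAB  (n_A = 7, n_B = 7)
Step 2: Count runs R = 8.
Step 3: Under H0 (random ordering), E[R] = 2*n_A*n_B/(n_A+n_B) + 1 = 2*7*7/14 + 1 = 8.0000.
        Var[R] = 2*n_A*n_B*(2*n_A*n_B - n_A - n_B) / ((n_A+n_B)^2 * (n_A+n_B-1)) = 8232/2548 = 3.2308.
        SD[R] = 1.7974.
Step 4: R = E[R], so z = 0 with no continuity correction.
Step 5: Two-sided p-value via normal approximation = 2*(1 - Phi(|z|)) = 1.000000.
Step 6: alpha = 0.1. fail to reject H0.

R = 8, z = 0.0000, p = 1.000000, fail to reject H0.


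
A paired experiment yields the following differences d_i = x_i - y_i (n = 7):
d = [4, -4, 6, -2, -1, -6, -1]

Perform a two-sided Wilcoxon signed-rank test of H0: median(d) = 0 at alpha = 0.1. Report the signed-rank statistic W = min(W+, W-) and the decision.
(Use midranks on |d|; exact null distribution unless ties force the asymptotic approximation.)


Step 1: Drop any zero differences (none here) and take |d_i|.
|d| = [4, 4, 6, 2, 1, 6, 1]
Step 2: Midrank |d_i| (ties get averaged ranks).
ranks: |4|->4.5, |4|->4.5, |6|->6.5, |2|->3, |1|->1.5, |6|->6.5, |1|->1.5
Step 3: Attach original signs; sum ranks with positive sign and with negative sign.
W+ = 4.5 + 6.5 = 11
W- = 4.5 + 3 + 1.5 + 6.5 + 1.5 = 17
(Check: W+ + W- = 28 should equal n(n+1)/2 = 28.)
Step 4: Test statistic W = min(W+, W-) = 11.
Step 5: Ties in |d|, so use the tie-corrected normal approximation.
        E[W] = n(n+1)/4 = 7*8/4 = 14.
        Tie groups: |d|=1 (t=2), |d|=4 (t=2), |d|=6 (t=2); sum(t^3 - t) = 18.
        Var[W] = n(n+1)(2n+1)/24 - sum(t^3-t)/48 = 840/24 - 18/48 = 34.625.
        z = (W - E[W]) / sqrt(Var[W]) = (11 - 14) / 5.8843 = -0.5098.
        Two-sided p = 2*Phi(z) = 0.610170.
Step 6: alpha = 0.1. fail to reject H0.

W+ = 11, W- = 17, W = min = 11, p = 0.610170, fail to reject H0.


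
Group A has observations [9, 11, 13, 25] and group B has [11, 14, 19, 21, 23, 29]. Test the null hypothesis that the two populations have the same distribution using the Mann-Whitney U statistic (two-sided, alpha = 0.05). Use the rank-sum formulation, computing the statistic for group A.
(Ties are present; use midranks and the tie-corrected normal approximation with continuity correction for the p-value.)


Step 1: Combine and sort all 10 observations; assign midranks.
sorted (value, group): (9,X), (11,X), (11,Y), (13,X), (14,Y), (19,Y), (21,Y), (23,Y), (25,X), (29,Y)
ranks: 9->1, 11->2.5, 11->2.5, 13->4, 14->5, 19->6, 21->7, 23->8, 25->9, 29->10
Step 2: Rank sum for X: R1 = 1 + 2.5 + 4 + 9 = 16.5.
Step 3: U_X = R1 - n1(n1+1)/2 = 16.5 - 4*5/2 = 16.5 - 10 = 6.5.
       U_Y = n1*n2 - U_X = 24 - 6.5 = 17.5.
Step 4: Ties are present, so use the tie-corrected normal approximation (with continuity correction) for the p-value.
Step 5: p-value = 0.284958; compare to alpha = 0.05. fail to reject H0.

U_X = 6.5, p = 0.284958, fail to reject H0 at alpha = 0.05.


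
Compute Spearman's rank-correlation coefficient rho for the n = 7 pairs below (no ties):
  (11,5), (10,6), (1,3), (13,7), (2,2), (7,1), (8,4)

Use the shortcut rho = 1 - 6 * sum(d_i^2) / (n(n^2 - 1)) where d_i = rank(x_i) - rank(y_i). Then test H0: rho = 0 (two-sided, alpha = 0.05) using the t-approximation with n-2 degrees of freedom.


Step 1: Rank x and y separately (midranks; no ties here).
rank(x): 11->6, 10->5, 1->1, 13->7, 2->2, 7->3, 8->4
rank(y): 5->5, 6->6, 3->3, 7->7, 2->2, 1->1, 4->4
Step 2: d_i = R_x(i) - R_y(i); compute d_i^2.
  (6-5)^2=1, (5-6)^2=1, (1-3)^2=4, (7-7)^2=0, (2-2)^2=0, (3-1)^2=4, (4-4)^2=0
sum(d^2) = 10.
Step 3: rho = 1 - 6*10 / (7*(7^2 - 1)) = 1 - 60/336 = 0.821429.
Step 4: Under H0, t = rho * sqrt((n-2)/(1-rho^2)) = 3.2206 ~ t(5).
Step 5: Two-sided p-value from the t-distribution with 5 df = 0.023449.
Step 6: alpha = 0.05. reject H0.

rho = 0.8214, p = 0.023449, reject H0 at alpha = 0.05.


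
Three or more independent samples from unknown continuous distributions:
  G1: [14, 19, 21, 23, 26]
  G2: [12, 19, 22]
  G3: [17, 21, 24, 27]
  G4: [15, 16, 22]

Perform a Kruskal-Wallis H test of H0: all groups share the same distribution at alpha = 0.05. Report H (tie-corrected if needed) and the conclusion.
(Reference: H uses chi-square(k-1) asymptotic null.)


Step 1: Combine all N = 15 observations and assign midranks.
sorted (value, group, rank): (12,G2,1), (14,G1,2), (15,G4,3), (16,G4,4), (17,G3,5), (19,G1,6.5), (19,G2,6.5), (21,G1,8.5), (21,G3,8.5), (22,G2,10.5), (22,G4,10.5), (23,G1,12), (24,G3,13), (26,G1,14), (27,G3,15)
Step 2: Sum ranks within each group.
R_1 = 43 (n_1 = 5)
R_2 = 18 (n_2 = 3)
R_3 = 41.5 (n_3 = 4)
R_4 = 17.5 (n_4 = 3)
Step 3: H = 12/(N(N+1)) * sum(R_i^2/n_i) - 3(N+1)
     = 12/(15*16) * (43^2/5 + 18^2/3 + 41.5^2/4 + 17.5^2/3) - 3*16
     = 0.050000 * 1010.45 - 48
     = 2.522292.
Step 4: Ties present; correction factor C = 1 - 18/(15^3 - 15) = 0.994643. Corrected H = 2.522292 / 0.994643 = 2.535877.
Step 5: Under H0, H ~ chi^2(3); p-value = 0.468842.
Step 6: alpha = 0.05. fail to reject H0.

H = 2.5359, df = 3, p = 0.468842, fail to reject H0.


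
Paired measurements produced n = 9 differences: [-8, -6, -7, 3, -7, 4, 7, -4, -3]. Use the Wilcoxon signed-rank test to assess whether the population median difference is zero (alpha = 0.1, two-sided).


Step 1: Drop any zero differences (none here) and take |d_i|.
|d| = [8, 6, 7, 3, 7, 4, 7, 4, 3]
Step 2: Midrank |d_i| (ties get averaged ranks).
ranks: |8|->9, |6|->5, |7|->7, |3|->1.5, |7|->7, |4|->3.5, |7|->7, |4|->3.5, |3|->1.5
Step 3: Attach original signs; sum ranks with positive sign and with negative sign.
W+ = 1.5 + 3.5 + 7 = 12
W- = 9 + 5 + 7 + 7 + 3.5 + 1.5 = 33
(Check: W+ + W- = 45 should equal n(n+1)/2 = 45.)
Step 4: Test statistic W = min(W+, W-) = 12.
Step 5: Ties in |d|, so use the tie-corrected normal approximation.
        E[W] = n(n+1)/4 = 9*10/4 = 22.5.
        Tie groups: |d|=3 (t=2), |d|=4 (t=2), |d|=7 (t=3); sum(t^3 - t) = 36.
        Var[W] = n(n+1)(2n+1)/24 - sum(t^3-t)/48 = 1710/24 - 36/48 = 70.5.
        z = (W - E[W]) / sqrt(Var[W]) = (12 - 22.5) / 8.3964 = -1.2505.
        Two-sided p = 2*Phi(z) = 0.211105.
Step 6: alpha = 0.1. fail to reject H0.

W+ = 12, W- = 33, W = min = 12, p = 0.211105, fail to reject H0.


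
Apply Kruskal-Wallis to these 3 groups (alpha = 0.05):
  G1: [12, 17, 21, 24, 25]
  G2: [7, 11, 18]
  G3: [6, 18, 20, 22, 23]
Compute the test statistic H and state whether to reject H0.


Step 1: Combine all N = 13 observations and assign midranks.
sorted (value, group, rank): (6,G3,1), (7,G2,2), (11,G2,3), (12,G1,4), (17,G1,5), (18,G2,6.5), (18,G3,6.5), (20,G3,8), (21,G1,9), (22,G3,10), (23,G3,11), (24,G1,12), (25,G1,13)
Step 2: Sum ranks within each group.
R_1 = 43 (n_1 = 5)
R_2 = 11.5 (n_2 = 3)
R_3 = 36.5 (n_3 = 5)
Step 3: H = 12/(N(N+1)) * sum(R_i^2/n_i) - 3(N+1)
     = 12/(13*14) * (43^2/5 + 11.5^2/3 + 36.5^2/5) - 3*14
     = 0.065934 * 680.333 - 42
     = 2.857143.
Step 4: Ties present; correction factor C = 1 - 6/(13^3 - 13) = 0.997253. Corrected H = 2.857143 / 0.997253 = 2.865014.
Step 5: Under H0, H ~ chi^2(2); p-value = 0.238710.
Step 6: alpha = 0.05. fail to reject H0.

H = 2.8650, df = 2, p = 0.238710, fail to reject H0.


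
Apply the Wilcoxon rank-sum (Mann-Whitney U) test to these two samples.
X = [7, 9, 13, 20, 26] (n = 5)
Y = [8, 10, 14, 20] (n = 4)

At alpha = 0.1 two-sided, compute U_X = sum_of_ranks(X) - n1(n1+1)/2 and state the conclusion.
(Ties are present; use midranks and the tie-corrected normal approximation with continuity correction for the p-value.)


Step 1: Combine and sort all 9 observations; assign midranks.
sorted (value, group): (7,X), (8,Y), (9,X), (10,Y), (13,X), (14,Y), (20,X), (20,Y), (26,X)
ranks: 7->1, 8->2, 9->3, 10->4, 13->5, 14->6, 20->7.5, 20->7.5, 26->9
Step 2: Rank sum for X: R1 = 1 + 3 + 5 + 7.5 + 9 = 25.5.
Step 3: U_X = R1 - n1(n1+1)/2 = 25.5 - 5*6/2 = 25.5 - 15 = 10.5.
       U_Y = n1*n2 - U_X = 20 - 10.5 = 9.5.
Step 4: Ties are present, so use the tie-corrected normal approximation (with continuity correction) for the p-value.
Step 5: p-value = 1.000000; compare to alpha = 0.1. fail to reject H0.

U_X = 10.5, p = 1.000000, fail to reject H0 at alpha = 0.1.


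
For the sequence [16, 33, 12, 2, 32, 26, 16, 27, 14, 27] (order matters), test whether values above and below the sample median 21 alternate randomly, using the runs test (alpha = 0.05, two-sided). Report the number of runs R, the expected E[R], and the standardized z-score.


Step 1: Compute median = 21; label A = above, B = below.
Labels in order: BABBAABABA  (n_A = 5, n_B = 5)
Step 2: Count runs R = 8.
Step 3: Under H0 (random ordering), E[R] = 2*n_A*n_B/(n_A+n_B) + 1 = 2*5*5/10 + 1 = 6.0000.
        Var[R] = 2*n_A*n_B*(2*n_A*n_B - n_A - n_B) / ((n_A+n_B)^2 * (n_A+n_B-1)) = 2000/900 = 2.2222.
        SD[R] = 1.4907.
Step 4: Continuity-corrected z = (R - 0.5 - E[R]) / SD[R] = (8 - 0.5 - 6.0000) / 1.4907 = 1.0062.
Step 5: Two-sided p-value via normal approximation = 2*(1 - Phi(|z|)) = 0.314305.
Step 6: alpha = 0.05. fail to reject H0.

R = 8, z = 1.0062, p = 0.314305, fail to reject H0.


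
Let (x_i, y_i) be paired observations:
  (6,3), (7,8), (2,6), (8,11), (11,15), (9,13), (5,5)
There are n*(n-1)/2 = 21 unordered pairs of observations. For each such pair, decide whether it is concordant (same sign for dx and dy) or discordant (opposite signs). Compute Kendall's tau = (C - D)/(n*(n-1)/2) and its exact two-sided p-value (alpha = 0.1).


Step 1: Enumerate the 21 unordered pairs (i,j) with i<j and classify each by sign(x_j-x_i) * sign(y_j-y_i).
  (1,2):dx=+1,dy=+5->C; (1,3):dx=-4,dy=+3->D; (1,4):dx=+2,dy=+8->C; (1,5):dx=+5,dy=+12->C
  (1,6):dx=+3,dy=+10->C; (1,7):dx=-1,dy=+2->D; (2,3):dx=-5,dy=-2->C; (2,4):dx=+1,dy=+3->C
  (2,5):dx=+4,dy=+7->C; (2,6):dx=+2,dy=+5->C; (2,7):dx=-2,dy=-3->C; (3,4):dx=+6,dy=+5->C
  (3,5):dx=+9,dy=+9->C; (3,6):dx=+7,dy=+7->C; (3,7):dx=+3,dy=-1->D; (4,5):dx=+3,dy=+4->C
  (4,6):dx=+1,dy=+2->C; (4,7):dx=-3,dy=-6->C; (5,6):dx=-2,dy=-2->C; (5,7):dx=-6,dy=-10->C
  (6,7):dx=-4,dy=-8->C
Step 2: C = 18, D = 3, total pairs = 21.
Step 3: tau = (C - D)/(n(n-1)/2) = (18 - 3)/21 = 0.714286.
Step 4: Exact two-sided p-value (enumerate n! = 5040 permutations of y under H0): p = 0.030159.
Step 5: alpha = 0.1. reject H0.

tau_b = 0.7143 (C=18, D=3), p = 0.030159, reject H0.


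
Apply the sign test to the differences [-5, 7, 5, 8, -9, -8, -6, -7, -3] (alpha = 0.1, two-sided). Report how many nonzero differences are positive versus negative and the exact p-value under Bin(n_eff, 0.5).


Step 1: Discard zero differences. Original n = 9; n_eff = number of nonzero differences = 9.
Nonzero differences (with sign): -5, +7, +5, +8, -9, -8, -6, -7, -3
Step 2: Count signs: positive = 3, negative = 6.
Step 3: Under H0: P(positive) = 0.5, so the number of positives S ~ Bin(9, 0.5).
Step 4: Two-sided exact p-value = sum of Bin(9,0.5) probabilities at or below the observed probability = 0.507812.
Step 5: alpha = 0.1. fail to reject H0.

n_eff = 9, pos = 3, neg = 6, p = 0.507812, fail to reject H0.


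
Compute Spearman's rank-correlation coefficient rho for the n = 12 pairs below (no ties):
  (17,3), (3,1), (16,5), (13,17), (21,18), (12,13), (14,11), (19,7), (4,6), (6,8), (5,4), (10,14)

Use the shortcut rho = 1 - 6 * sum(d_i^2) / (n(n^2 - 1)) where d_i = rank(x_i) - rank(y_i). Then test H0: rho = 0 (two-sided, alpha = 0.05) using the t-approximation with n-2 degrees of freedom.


Step 1: Rank x and y separately (midranks; no ties here).
rank(x): 17->10, 3->1, 16->9, 13->7, 21->12, 12->6, 14->8, 19->11, 4->2, 6->4, 5->3, 10->5
rank(y): 3->2, 1->1, 5->4, 17->11, 18->12, 13->9, 11->8, 7->6, 6->5, 8->7, 4->3, 14->10
Step 2: d_i = R_x(i) - R_y(i); compute d_i^2.
  (10-2)^2=64, (1-1)^2=0, (9-4)^2=25, (7-11)^2=16, (12-12)^2=0, (6-9)^2=9, (8-8)^2=0, (11-6)^2=25, (2-5)^2=9, (4-7)^2=9, (3-3)^2=0, (5-10)^2=25
sum(d^2) = 182.
Step 3: rho = 1 - 6*182 / (12*(12^2 - 1)) = 1 - 1092/1716 = 0.363636.
Step 4: Under H0, t = rho * sqrt((n-2)/(1-rho^2)) = 1.2344 ~ t(10).
Step 5: Two-sided p-value from the t-distribution with 10 df = 0.245265.
Step 6: alpha = 0.05. fail to reject H0.

rho = 0.3636, p = 0.245265, fail to reject H0 at alpha = 0.05.


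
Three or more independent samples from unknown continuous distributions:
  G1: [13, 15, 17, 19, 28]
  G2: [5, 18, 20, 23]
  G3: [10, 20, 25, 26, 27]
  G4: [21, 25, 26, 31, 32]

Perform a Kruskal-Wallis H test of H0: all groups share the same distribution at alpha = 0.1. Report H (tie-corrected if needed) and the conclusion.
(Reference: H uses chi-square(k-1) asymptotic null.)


Step 1: Combine all N = 19 observations and assign midranks.
sorted (value, group, rank): (5,G2,1), (10,G3,2), (13,G1,3), (15,G1,4), (17,G1,5), (18,G2,6), (19,G1,7), (20,G2,8.5), (20,G3,8.5), (21,G4,10), (23,G2,11), (25,G3,12.5), (25,G4,12.5), (26,G3,14.5), (26,G4,14.5), (27,G3,16), (28,G1,17), (31,G4,18), (32,G4,19)
Step 2: Sum ranks within each group.
R_1 = 36 (n_1 = 5)
R_2 = 26.5 (n_2 = 4)
R_3 = 53.5 (n_3 = 5)
R_4 = 74 (n_4 = 5)
Step 3: H = 12/(N(N+1)) * sum(R_i^2/n_i) - 3(N+1)
     = 12/(19*20) * (36^2/5 + 26.5^2/4 + 53.5^2/5 + 74^2/5) - 3*20
     = 0.031579 * 2102.41 - 60
     = 6.391974.
Step 4: Ties present; correction factor C = 1 - 18/(19^3 - 19) = 0.997368. Corrected H = 6.391974 / 0.997368 = 6.408839.
Step 5: Under H0, H ~ chi^2(3); p-value = 0.093328.
Step 6: alpha = 0.1. reject H0.

H = 6.4088, df = 3, p = 0.093328, reject H0.


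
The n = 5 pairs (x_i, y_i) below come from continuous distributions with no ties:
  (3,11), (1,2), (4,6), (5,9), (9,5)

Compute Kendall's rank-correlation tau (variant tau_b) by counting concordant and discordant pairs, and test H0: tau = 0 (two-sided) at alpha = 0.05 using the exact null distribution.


Step 1: Enumerate the 10 unordered pairs (i,j) with i<j and classify each by sign(x_j-x_i) * sign(y_j-y_i).
  (1,2):dx=-2,dy=-9->C; (1,3):dx=+1,dy=-5->D; (1,4):dx=+2,dy=-2->D; (1,5):dx=+6,dy=-6->D
  (2,3):dx=+3,dy=+4->C; (2,4):dx=+4,dy=+7->C; (2,5):dx=+8,dy=+3->C; (3,4):dx=+1,dy=+3->C
  (3,5):dx=+5,dy=-1->D; (4,5):dx=+4,dy=-4->D
Step 2: C = 5, D = 5, total pairs = 10.
Step 3: tau = (C - D)/(n(n-1)/2) = (5 - 5)/10 = 0.000000.
Step 4: Exact two-sided p-value (enumerate n! = 120 permutations of y under H0): p = 1.000000.
Step 5: alpha = 0.05. fail to reject H0.

tau_b = 0.0000 (C=5, D=5), p = 1.000000, fail to reject H0.


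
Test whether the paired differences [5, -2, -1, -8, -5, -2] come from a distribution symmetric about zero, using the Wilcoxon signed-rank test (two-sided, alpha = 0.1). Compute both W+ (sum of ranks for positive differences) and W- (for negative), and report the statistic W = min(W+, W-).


Step 1: Drop any zero differences (none here) and take |d_i|.
|d| = [5, 2, 1, 8, 5, 2]
Step 2: Midrank |d_i| (ties get averaged ranks).
ranks: |5|->4.5, |2|->2.5, |1|->1, |8|->6, |5|->4.5, |2|->2.5
Step 3: Attach original signs; sum ranks with positive sign and with negative sign.
W+ = 4.5 = 4.5
W- = 2.5 + 1 + 6 + 4.5 + 2.5 = 16.5
(Check: W+ + W- = 21 should equal n(n+1)/2 = 21.)
Step 4: Test statistic W = min(W+, W-) = 4.5.
Step 5: Ties in |d|, so use the tie-corrected normal approximation.
        E[W] = n(n+1)/4 = 6*7/4 = 10.5.
        Tie groups: |d|=2 (t=2), |d|=5 (t=2); sum(t^3 - t) = 12.
        Var[W] = n(n+1)(2n+1)/24 - sum(t^3-t)/48 = 546/24 - 12/48 = 22.5.
        z = (W - E[W]) / sqrt(Var[W]) = (4.5 - 10.5) / 4.7434 = -1.2649.
        Two-sided p = 2*Phi(z) = 0.205903.
Step 6: alpha = 0.1. fail to reject H0.

W+ = 4.5, W- = 16.5, W = min = 4.5, p = 0.205903, fail to reject H0.


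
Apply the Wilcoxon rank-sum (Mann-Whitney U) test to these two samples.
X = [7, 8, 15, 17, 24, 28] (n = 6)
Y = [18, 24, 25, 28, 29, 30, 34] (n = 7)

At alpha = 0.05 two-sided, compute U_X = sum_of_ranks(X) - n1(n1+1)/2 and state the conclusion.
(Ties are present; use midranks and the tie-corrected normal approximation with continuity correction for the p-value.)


Step 1: Combine and sort all 13 observations; assign midranks.
sorted (value, group): (7,X), (8,X), (15,X), (17,X), (18,Y), (24,X), (24,Y), (25,Y), (28,X), (28,Y), (29,Y), (30,Y), (34,Y)
ranks: 7->1, 8->2, 15->3, 17->4, 18->5, 24->6.5, 24->6.5, 25->8, 28->9.5, 28->9.5, 29->11, 30->12, 34->13
Step 2: Rank sum for X: R1 = 1 + 2 + 3 + 4 + 6.5 + 9.5 = 26.
Step 3: U_X = R1 - n1(n1+1)/2 = 26 - 6*7/2 = 26 - 21 = 5.
       U_Y = n1*n2 - U_X = 42 - 5 = 37.
Step 4: Ties are present, so use the tie-corrected normal approximation (with continuity correction) for the p-value.
Step 5: p-value = 0.026392; compare to alpha = 0.05. reject H0.

U_X = 5, p = 0.026392, reject H0 at alpha = 0.05.


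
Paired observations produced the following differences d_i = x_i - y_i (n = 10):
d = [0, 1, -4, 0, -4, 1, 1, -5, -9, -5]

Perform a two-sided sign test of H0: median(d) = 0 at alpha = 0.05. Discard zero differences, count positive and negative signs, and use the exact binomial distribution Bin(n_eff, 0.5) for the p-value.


Step 1: Discard zero differences. Original n = 10; n_eff = number of nonzero differences = 8.
Nonzero differences (with sign): +1, -4, -4, +1, +1, -5, -9, -5
Step 2: Count signs: positive = 3, negative = 5.
Step 3: Under H0: P(positive) = 0.5, so the number of positives S ~ Bin(8, 0.5).
Step 4: Two-sided exact p-value = sum of Bin(8,0.5) probabilities at or below the observed probability = 0.726562.
Step 5: alpha = 0.05. fail to reject H0.

n_eff = 8, pos = 3, neg = 5, p = 0.726562, fail to reject H0.


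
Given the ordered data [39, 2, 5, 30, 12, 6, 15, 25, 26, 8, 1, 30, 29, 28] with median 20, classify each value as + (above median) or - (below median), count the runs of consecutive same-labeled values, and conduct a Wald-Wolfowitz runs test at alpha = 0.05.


Step 1: Compute median = 20; label A = above, B = below.
Labels in order: ABBABBBAABBAAA  (n_A = 7, n_B = 7)
Step 2: Count runs R = 7.
Step 3: Under H0 (random ordering), E[R] = 2*n_A*n_B/(n_A+n_B) + 1 = 2*7*7/14 + 1 = 8.0000.
        Var[R] = 2*n_A*n_B*(2*n_A*n_B - n_A - n_B) / ((n_A+n_B)^2 * (n_A+n_B-1)) = 8232/2548 = 3.2308.
        SD[R] = 1.7974.
Step 4: Continuity-corrected z = (R + 0.5 - E[R]) / SD[R] = (7 + 0.5 - 8.0000) / 1.7974 = -0.2782.
Step 5: Two-sided p-value via normal approximation = 2*(1 - Phi(|z|)) = 0.780879.
Step 6: alpha = 0.05. fail to reject H0.

R = 7, z = -0.2782, p = 0.780879, fail to reject H0.


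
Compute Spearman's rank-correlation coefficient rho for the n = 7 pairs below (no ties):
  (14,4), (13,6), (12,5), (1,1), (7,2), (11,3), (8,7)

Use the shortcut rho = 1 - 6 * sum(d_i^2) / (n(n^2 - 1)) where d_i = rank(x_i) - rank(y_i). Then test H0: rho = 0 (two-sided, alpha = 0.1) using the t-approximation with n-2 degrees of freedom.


Step 1: Rank x and y separately (midranks; no ties here).
rank(x): 14->7, 13->6, 12->5, 1->1, 7->2, 11->4, 8->3
rank(y): 4->4, 6->6, 5->5, 1->1, 2->2, 3->3, 7->7
Step 2: d_i = R_x(i) - R_y(i); compute d_i^2.
  (7-4)^2=9, (6-6)^2=0, (5-5)^2=0, (1-1)^2=0, (2-2)^2=0, (4-3)^2=1, (3-7)^2=16
sum(d^2) = 26.
Step 3: rho = 1 - 6*26 / (7*(7^2 - 1)) = 1 - 156/336 = 0.535714.
Step 4: Under H0, t = rho * sqrt((n-2)/(1-rho^2)) = 1.4186 ~ t(5).
Step 5: Two-sided p-value from the t-distribution with 5 df = 0.215217.
Step 6: alpha = 0.1. fail to reject H0.

rho = 0.5357, p = 0.215217, fail to reject H0 at alpha = 0.1.


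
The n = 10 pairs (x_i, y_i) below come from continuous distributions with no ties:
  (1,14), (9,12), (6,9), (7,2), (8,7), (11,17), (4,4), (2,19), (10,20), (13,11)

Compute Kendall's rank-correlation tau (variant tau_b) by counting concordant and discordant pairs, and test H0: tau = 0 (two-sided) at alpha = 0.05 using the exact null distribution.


Step 1: Enumerate the 45 unordered pairs (i,j) with i<j and classify each by sign(x_j-x_i) * sign(y_j-y_i).
  (1,2):dx=+8,dy=-2->D; (1,3):dx=+5,dy=-5->D; (1,4):dx=+6,dy=-12->D; (1,5):dx=+7,dy=-7->D
  (1,6):dx=+10,dy=+3->C; (1,7):dx=+3,dy=-10->D; (1,8):dx=+1,dy=+5->C; (1,9):dx=+9,dy=+6->C
  (1,10):dx=+12,dy=-3->D; (2,3):dx=-3,dy=-3->C; (2,4):dx=-2,dy=-10->C; (2,5):dx=-1,dy=-5->C
  (2,6):dx=+2,dy=+5->C; (2,7):dx=-5,dy=-8->C; (2,8):dx=-7,dy=+7->D; (2,9):dx=+1,dy=+8->C
  (2,10):dx=+4,dy=-1->D; (3,4):dx=+1,dy=-7->D; (3,5):dx=+2,dy=-2->D; (3,6):dx=+5,dy=+8->C
  (3,7):dx=-2,dy=-5->C; (3,8):dx=-4,dy=+10->D; (3,9):dx=+4,dy=+11->C; (3,10):dx=+7,dy=+2->C
  (4,5):dx=+1,dy=+5->C; (4,6):dx=+4,dy=+15->C; (4,7):dx=-3,dy=+2->D; (4,8):dx=-5,dy=+17->D
  (4,9):dx=+3,dy=+18->C; (4,10):dx=+6,dy=+9->C; (5,6):dx=+3,dy=+10->C; (5,7):dx=-4,dy=-3->C
  (5,8):dx=-6,dy=+12->D; (5,9):dx=+2,dy=+13->C; (5,10):dx=+5,dy=+4->C; (6,7):dx=-7,dy=-13->C
  (6,8):dx=-9,dy=+2->D; (6,9):dx=-1,dy=+3->D; (6,10):dx=+2,dy=-6->D; (7,8):dx=-2,dy=+15->D
  (7,9):dx=+6,dy=+16->C; (7,10):dx=+9,dy=+7->C; (8,9):dx=+8,dy=+1->C; (8,10):dx=+11,dy=-8->D
  (9,10):dx=+3,dy=-9->D
Step 2: C = 25, D = 20, total pairs = 45.
Step 3: tau = (C - D)/(n(n-1)/2) = (25 - 20)/45 = 0.111111.
Step 4: Exact two-sided p-value (enumerate n! = 3628800 permutations of y under H0): p = 0.727490.
Step 5: alpha = 0.05. fail to reject H0.

tau_b = 0.1111 (C=25, D=20), p = 0.727490, fail to reject H0.


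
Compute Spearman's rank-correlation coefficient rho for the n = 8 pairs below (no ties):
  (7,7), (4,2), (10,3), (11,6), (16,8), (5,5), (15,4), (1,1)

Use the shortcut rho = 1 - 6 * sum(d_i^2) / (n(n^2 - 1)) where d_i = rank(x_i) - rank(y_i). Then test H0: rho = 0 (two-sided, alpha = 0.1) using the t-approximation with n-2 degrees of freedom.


Step 1: Rank x and y separately (midranks; no ties here).
rank(x): 7->4, 4->2, 10->5, 11->6, 16->8, 5->3, 15->7, 1->1
rank(y): 7->7, 2->2, 3->3, 6->6, 8->8, 5->5, 4->4, 1->1
Step 2: d_i = R_x(i) - R_y(i); compute d_i^2.
  (4-7)^2=9, (2-2)^2=0, (5-3)^2=4, (6-6)^2=0, (8-8)^2=0, (3-5)^2=4, (7-4)^2=9, (1-1)^2=0
sum(d^2) = 26.
Step 3: rho = 1 - 6*26 / (8*(8^2 - 1)) = 1 - 156/504 = 0.690476.
Step 4: Under H0, t = rho * sqrt((n-2)/(1-rho^2)) = 2.3382 ~ t(6).
Step 5: Two-sided p-value from the t-distribution with 6 df = 0.057990.
Step 6: alpha = 0.1. reject H0.

rho = 0.6905, p = 0.057990, reject H0 at alpha = 0.1.


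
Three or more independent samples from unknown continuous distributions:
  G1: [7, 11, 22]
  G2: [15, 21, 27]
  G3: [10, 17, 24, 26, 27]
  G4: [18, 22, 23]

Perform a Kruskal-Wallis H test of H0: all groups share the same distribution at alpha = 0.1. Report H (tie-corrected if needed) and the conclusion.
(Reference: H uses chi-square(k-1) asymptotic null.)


Step 1: Combine all N = 14 observations and assign midranks.
sorted (value, group, rank): (7,G1,1), (10,G3,2), (11,G1,3), (15,G2,4), (17,G3,5), (18,G4,6), (21,G2,7), (22,G1,8.5), (22,G4,8.5), (23,G4,10), (24,G3,11), (26,G3,12), (27,G2,13.5), (27,G3,13.5)
Step 2: Sum ranks within each group.
R_1 = 12.5 (n_1 = 3)
R_2 = 24.5 (n_2 = 3)
R_3 = 43.5 (n_3 = 5)
R_4 = 24.5 (n_4 = 3)
Step 3: H = 12/(N(N+1)) * sum(R_i^2/n_i) - 3(N+1)
     = 12/(14*15) * (12.5^2/3 + 24.5^2/3 + 43.5^2/5 + 24.5^2/3) - 3*15
     = 0.057143 * 830.7 - 45
     = 2.468571.
Step 4: Ties present; correction factor C = 1 - 12/(14^3 - 14) = 0.995604. Corrected H = 2.468571 / 0.995604 = 2.479470.
Step 5: Under H0, H ~ chi^2(3); p-value = 0.479013.
Step 6: alpha = 0.1. fail to reject H0.

H = 2.4795, df = 3, p = 0.479013, fail to reject H0.


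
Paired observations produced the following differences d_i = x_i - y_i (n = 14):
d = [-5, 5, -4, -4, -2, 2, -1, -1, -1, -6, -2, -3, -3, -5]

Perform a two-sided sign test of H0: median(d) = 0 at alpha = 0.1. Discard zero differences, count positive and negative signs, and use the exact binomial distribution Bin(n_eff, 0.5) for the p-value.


Step 1: Discard zero differences. Original n = 14; n_eff = number of nonzero differences = 14.
Nonzero differences (with sign): -5, +5, -4, -4, -2, +2, -1, -1, -1, -6, -2, -3, -3, -5
Step 2: Count signs: positive = 2, negative = 12.
Step 3: Under H0: P(positive) = 0.5, so the number of positives S ~ Bin(14, 0.5).
Step 4: Two-sided exact p-value = sum of Bin(14,0.5) probabilities at or below the observed probability = 0.012939.
Step 5: alpha = 0.1. reject H0.

n_eff = 14, pos = 2, neg = 12, p = 0.012939, reject H0.


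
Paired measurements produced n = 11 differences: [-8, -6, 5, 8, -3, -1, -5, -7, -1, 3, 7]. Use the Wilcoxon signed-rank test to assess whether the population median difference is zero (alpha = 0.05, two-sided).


Step 1: Drop any zero differences (none here) and take |d_i|.
|d| = [8, 6, 5, 8, 3, 1, 5, 7, 1, 3, 7]
Step 2: Midrank |d_i| (ties get averaged ranks).
ranks: |8|->10.5, |6|->7, |5|->5.5, |8|->10.5, |3|->3.5, |1|->1.5, |5|->5.5, |7|->8.5, |1|->1.5, |3|->3.5, |7|->8.5
Step 3: Attach original signs; sum ranks with positive sign and with negative sign.
W+ = 5.5 + 10.5 + 3.5 + 8.5 = 28
W- = 10.5 + 7 + 3.5 + 1.5 + 5.5 + 8.5 + 1.5 = 38
(Check: W+ + W- = 66 should equal n(n+1)/2 = 66.)
Step 4: Test statistic W = min(W+, W-) = 28.
Step 5: Ties in |d|, so use the tie-corrected normal approximation.
        E[W] = n(n+1)/4 = 11*12/4 = 33.
        Tie groups: |d|=1 (t=2), |d|=3 (t=2), |d|=5 (t=2), |d|=7 (t=2), |d|=8 (t=2); sum(t^3 - t) = 30.
        Var[W] = n(n+1)(2n+1)/24 - sum(t^3-t)/48 = 3036/24 - 30/48 = 125.875.
        z = (W - E[W]) / sqrt(Var[W]) = (28 - 33) / 11.2194 = -0.4457.
        Two-sided p = 2*Phi(z) = 0.655845.
Step 6: alpha = 0.05. fail to reject H0.

W+ = 28, W- = 38, W = min = 28, p = 0.655845, fail to reject H0.


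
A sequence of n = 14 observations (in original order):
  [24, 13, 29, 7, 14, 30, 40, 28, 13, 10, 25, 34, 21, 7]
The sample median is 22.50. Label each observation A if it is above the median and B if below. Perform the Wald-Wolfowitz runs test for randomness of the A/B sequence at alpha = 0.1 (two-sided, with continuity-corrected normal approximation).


Step 1: Compute median = 22.50; label A = above, B = below.
Labels in order: ABABBAAABBAABB  (n_A = 7, n_B = 7)
Step 2: Count runs R = 8.
Step 3: Under H0 (random ordering), E[R] = 2*n_A*n_B/(n_A+n_B) + 1 = 2*7*7/14 + 1 = 8.0000.
        Var[R] = 2*n_A*n_B*(2*n_A*n_B - n_A - n_B) / ((n_A+n_B)^2 * (n_A+n_B-1)) = 8232/2548 = 3.2308.
        SD[R] = 1.7974.
Step 4: R = E[R], so z = 0 with no continuity correction.
Step 5: Two-sided p-value via normal approximation = 2*(1 - Phi(|z|)) = 1.000000.
Step 6: alpha = 0.1. fail to reject H0.

R = 8, z = 0.0000, p = 1.000000, fail to reject H0.


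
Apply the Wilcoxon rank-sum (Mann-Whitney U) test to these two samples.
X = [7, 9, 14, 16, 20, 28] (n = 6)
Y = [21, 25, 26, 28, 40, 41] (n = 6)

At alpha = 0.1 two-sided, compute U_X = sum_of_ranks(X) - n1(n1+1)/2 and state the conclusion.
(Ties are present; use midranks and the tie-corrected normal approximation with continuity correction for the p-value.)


Step 1: Combine and sort all 12 observations; assign midranks.
sorted (value, group): (7,X), (9,X), (14,X), (16,X), (20,X), (21,Y), (25,Y), (26,Y), (28,X), (28,Y), (40,Y), (41,Y)
ranks: 7->1, 9->2, 14->3, 16->4, 20->5, 21->6, 25->7, 26->8, 28->9.5, 28->9.5, 40->11, 41->12
Step 2: Rank sum for X: R1 = 1 + 2 + 3 + 4 + 5 + 9.5 = 24.5.
Step 3: U_X = R1 - n1(n1+1)/2 = 24.5 - 6*7/2 = 24.5 - 21 = 3.5.
       U_Y = n1*n2 - U_X = 36 - 3.5 = 32.5.
Step 4: Ties are present, so use the tie-corrected normal approximation (with continuity correction) for the p-value.
Step 5: p-value = 0.024722; compare to alpha = 0.1. reject H0.

U_X = 3.5, p = 0.024722, reject H0 at alpha = 0.1.


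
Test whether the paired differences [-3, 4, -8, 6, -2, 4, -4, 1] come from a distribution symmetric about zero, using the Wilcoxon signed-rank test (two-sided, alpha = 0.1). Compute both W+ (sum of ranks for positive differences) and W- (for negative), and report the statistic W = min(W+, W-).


Step 1: Drop any zero differences (none here) and take |d_i|.
|d| = [3, 4, 8, 6, 2, 4, 4, 1]
Step 2: Midrank |d_i| (ties get averaged ranks).
ranks: |3|->3, |4|->5, |8|->8, |6|->7, |2|->2, |4|->5, |4|->5, |1|->1
Step 3: Attach original signs; sum ranks with positive sign and with negative sign.
W+ = 5 + 7 + 5 + 1 = 18
W- = 3 + 8 + 2 + 5 = 18
(Check: W+ + W- = 36 should equal n(n+1)/2 = 36.)
Step 4: Test statistic W = min(W+, W-) = 18.
Step 5: Ties in |d|, so use the tie-corrected normal approximation.
        E[W] = n(n+1)/4 = 8*9/4 = 18.
        Tie groups: |d|=4 (t=3); sum(t^3 - t) = 24.
        Var[W] = n(n+1)(2n+1)/24 - sum(t^3-t)/48 = 1224/24 - 24/48 = 50.5.
        z = (W - E[W]) / sqrt(Var[W]) = (18 - 18) / 7.1063 = 0.0000.
        Two-sided p = 2*Phi(z) = 1.000000.
Step 6: alpha = 0.1. fail to reject H0.

W+ = 18, W- = 18, W = min = 18, p = 1.000000, fail to reject H0.


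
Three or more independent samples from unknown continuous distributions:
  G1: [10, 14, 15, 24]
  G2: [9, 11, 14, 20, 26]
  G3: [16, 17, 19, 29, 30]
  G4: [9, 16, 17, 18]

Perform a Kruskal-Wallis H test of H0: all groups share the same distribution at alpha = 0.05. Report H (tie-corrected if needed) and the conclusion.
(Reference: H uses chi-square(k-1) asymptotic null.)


Step 1: Combine all N = 18 observations and assign midranks.
sorted (value, group, rank): (9,G2,1.5), (9,G4,1.5), (10,G1,3), (11,G2,4), (14,G1,5.5), (14,G2,5.5), (15,G1,7), (16,G3,8.5), (16,G4,8.5), (17,G3,10.5), (17,G4,10.5), (18,G4,12), (19,G3,13), (20,G2,14), (24,G1,15), (26,G2,16), (29,G3,17), (30,G3,18)
Step 2: Sum ranks within each group.
R_1 = 30.5 (n_1 = 4)
R_2 = 41 (n_2 = 5)
R_3 = 67 (n_3 = 5)
R_4 = 32.5 (n_4 = 4)
Step 3: H = 12/(N(N+1)) * sum(R_i^2/n_i) - 3(N+1)
     = 12/(18*19) * (30.5^2/4 + 41^2/5 + 67^2/5 + 32.5^2/4) - 3*19
     = 0.035088 * 1730.62 - 57
     = 3.723684.
Step 4: Ties present; correction factor C = 1 - 24/(18^3 - 18) = 0.995872. Corrected H = 3.723684 / 0.995872 = 3.739119.
Step 5: Under H0, H ~ chi^2(3); p-value = 0.291047.
Step 6: alpha = 0.05. fail to reject H0.

H = 3.7391, df = 3, p = 0.291047, fail to reject H0.


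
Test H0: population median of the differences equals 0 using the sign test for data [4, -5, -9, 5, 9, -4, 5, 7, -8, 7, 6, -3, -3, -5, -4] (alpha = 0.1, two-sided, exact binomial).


Step 1: Discard zero differences. Original n = 15; n_eff = number of nonzero differences = 15.
Nonzero differences (with sign): +4, -5, -9, +5, +9, -4, +5, +7, -8, +7, +6, -3, -3, -5, -4
Step 2: Count signs: positive = 7, negative = 8.
Step 3: Under H0: P(positive) = 0.5, so the number of positives S ~ Bin(15, 0.5).
Step 4: Two-sided exact p-value = sum of Bin(15,0.5) probabilities at or below the observed probability = 1.000000.
Step 5: alpha = 0.1. fail to reject H0.

n_eff = 15, pos = 7, neg = 8, p = 1.000000, fail to reject H0.


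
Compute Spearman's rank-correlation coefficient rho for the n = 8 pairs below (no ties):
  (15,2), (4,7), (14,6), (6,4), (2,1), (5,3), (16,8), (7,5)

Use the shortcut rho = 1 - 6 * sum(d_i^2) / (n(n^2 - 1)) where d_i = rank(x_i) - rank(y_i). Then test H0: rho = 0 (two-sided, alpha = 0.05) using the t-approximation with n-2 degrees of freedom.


Step 1: Rank x and y separately (midranks; no ties here).
rank(x): 15->7, 4->2, 14->6, 6->4, 2->1, 5->3, 16->8, 7->5
rank(y): 2->2, 7->7, 6->6, 4->4, 1->1, 3->3, 8->8, 5->5
Step 2: d_i = R_x(i) - R_y(i); compute d_i^2.
  (7-2)^2=25, (2-7)^2=25, (6-6)^2=0, (4-4)^2=0, (1-1)^2=0, (3-3)^2=0, (8-8)^2=0, (5-5)^2=0
sum(d^2) = 50.
Step 3: rho = 1 - 6*50 / (8*(8^2 - 1)) = 1 - 300/504 = 0.404762.
Step 4: Under H0, t = rho * sqrt((n-2)/(1-rho^2)) = 1.0842 ~ t(6).
Step 5: Two-sided p-value from the t-distribution with 6 df = 0.319889.
Step 6: alpha = 0.05. fail to reject H0.

rho = 0.4048, p = 0.319889, fail to reject H0 at alpha = 0.05.


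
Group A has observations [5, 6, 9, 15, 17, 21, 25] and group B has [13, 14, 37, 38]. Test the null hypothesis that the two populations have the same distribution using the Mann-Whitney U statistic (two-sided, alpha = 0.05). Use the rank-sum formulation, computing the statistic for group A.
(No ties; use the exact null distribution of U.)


Step 1: Combine and sort all 11 observations; assign midranks.
sorted (value, group): (5,X), (6,X), (9,X), (13,Y), (14,Y), (15,X), (17,X), (21,X), (25,X), (37,Y), (38,Y)
ranks: 5->1, 6->2, 9->3, 13->4, 14->5, 15->6, 17->7, 21->8, 25->9, 37->10, 38->11
Step 2: Rank sum for X: R1 = 1 + 2 + 3 + 6 + 7 + 8 + 9 = 36.
Step 3: U_X = R1 - n1(n1+1)/2 = 36 - 7*8/2 = 36 - 28 = 8.
       U_Y = n1*n2 - U_X = 28 - 8 = 20.
Step 4: No ties, so the exact null distribution of U (based on enumerating the C(11,7) = 330 equally likely rank assignments) gives the two-sided p-value.
Step 5: p-value = 0.315152; compare to alpha = 0.05. fail to reject H0.

U_X = 8, p = 0.315152, fail to reject H0 at alpha = 0.05.


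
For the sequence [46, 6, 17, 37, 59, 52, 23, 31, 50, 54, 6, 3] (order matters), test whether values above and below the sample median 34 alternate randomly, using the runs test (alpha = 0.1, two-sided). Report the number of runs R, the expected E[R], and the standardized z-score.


Step 1: Compute median = 34; label A = above, B = below.
Labels in order: ABBAAABBAABB  (n_A = 6, n_B = 6)
Step 2: Count runs R = 6.
Step 3: Under H0 (random ordering), E[R] = 2*n_A*n_B/(n_A+n_B) + 1 = 2*6*6/12 + 1 = 7.0000.
        Var[R] = 2*n_A*n_B*(2*n_A*n_B - n_A - n_B) / ((n_A+n_B)^2 * (n_A+n_B-1)) = 4320/1584 = 2.7273.
        SD[R] = 1.6514.
Step 4: Continuity-corrected z = (R + 0.5 - E[R]) / SD[R] = (6 + 0.5 - 7.0000) / 1.6514 = -0.3028.
Step 5: Two-sided p-value via normal approximation = 2*(1 - Phi(|z|)) = 0.762069.
Step 6: alpha = 0.1. fail to reject H0.

R = 6, z = -0.3028, p = 0.762069, fail to reject H0.


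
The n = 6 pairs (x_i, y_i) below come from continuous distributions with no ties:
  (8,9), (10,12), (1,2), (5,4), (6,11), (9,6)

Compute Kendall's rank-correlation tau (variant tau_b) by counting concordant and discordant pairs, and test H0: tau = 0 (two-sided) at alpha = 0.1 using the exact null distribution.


Step 1: Enumerate the 15 unordered pairs (i,j) with i<j and classify each by sign(x_j-x_i) * sign(y_j-y_i).
  (1,2):dx=+2,dy=+3->C; (1,3):dx=-7,dy=-7->C; (1,4):dx=-3,dy=-5->C; (1,5):dx=-2,dy=+2->D
  (1,6):dx=+1,dy=-3->D; (2,3):dx=-9,dy=-10->C; (2,4):dx=-5,dy=-8->C; (2,5):dx=-4,dy=-1->C
  (2,6):dx=-1,dy=-6->C; (3,4):dx=+4,dy=+2->C; (3,5):dx=+5,dy=+9->C; (3,6):dx=+8,dy=+4->C
  (4,5):dx=+1,dy=+7->C; (4,6):dx=+4,dy=+2->C; (5,6):dx=+3,dy=-5->D
Step 2: C = 12, D = 3, total pairs = 15.
Step 3: tau = (C - D)/(n(n-1)/2) = (12 - 3)/15 = 0.600000.
Step 4: Exact two-sided p-value (enumerate n! = 720 permutations of y under H0): p = 0.136111.
Step 5: alpha = 0.1. fail to reject H0.

tau_b = 0.6000 (C=12, D=3), p = 0.136111, fail to reject H0.


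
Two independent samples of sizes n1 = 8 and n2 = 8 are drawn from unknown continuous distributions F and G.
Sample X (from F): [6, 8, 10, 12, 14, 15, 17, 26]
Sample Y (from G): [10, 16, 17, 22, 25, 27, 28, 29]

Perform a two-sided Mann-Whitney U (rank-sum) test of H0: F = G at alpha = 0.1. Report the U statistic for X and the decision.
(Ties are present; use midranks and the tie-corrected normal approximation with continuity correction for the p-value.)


Step 1: Combine and sort all 16 observations; assign midranks.
sorted (value, group): (6,X), (8,X), (10,X), (10,Y), (12,X), (14,X), (15,X), (16,Y), (17,X), (17,Y), (22,Y), (25,Y), (26,X), (27,Y), (28,Y), (29,Y)
ranks: 6->1, 8->2, 10->3.5, 10->3.5, 12->5, 14->6, 15->7, 16->8, 17->9.5, 17->9.5, 22->11, 25->12, 26->13, 27->14, 28->15, 29->16
Step 2: Rank sum for X: R1 = 1 + 2 + 3.5 + 5 + 6 + 7 + 9.5 + 13 = 47.
Step 3: U_X = R1 - n1(n1+1)/2 = 47 - 8*9/2 = 47 - 36 = 11.
       U_Y = n1*n2 - U_X = 64 - 11 = 53.
Step 4: Ties are present, so use the tie-corrected normal approximation (with continuity correction) for the p-value.
Step 5: p-value = 0.031076; compare to alpha = 0.1. reject H0.

U_X = 11, p = 0.031076, reject H0 at alpha = 0.1.


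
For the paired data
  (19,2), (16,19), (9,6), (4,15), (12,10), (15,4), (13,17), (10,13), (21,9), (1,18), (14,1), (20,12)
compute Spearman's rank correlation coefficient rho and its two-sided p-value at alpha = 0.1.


Step 1: Rank x and y separately (midranks; no ties here).
rank(x): 19->10, 16->9, 9->3, 4->2, 12->5, 15->8, 13->6, 10->4, 21->12, 1->1, 14->7, 20->11
rank(y): 2->2, 19->12, 6->4, 15->9, 10->6, 4->3, 17->10, 13->8, 9->5, 18->11, 1->1, 12->7
Step 2: d_i = R_x(i) - R_y(i); compute d_i^2.
  (10-2)^2=64, (9-12)^2=9, (3-4)^2=1, (2-9)^2=49, (5-6)^2=1, (8-3)^2=25, (6-10)^2=16, (4-8)^2=16, (12-5)^2=49, (1-11)^2=100, (7-1)^2=36, (11-7)^2=16
sum(d^2) = 382.
Step 3: rho = 1 - 6*382 / (12*(12^2 - 1)) = 1 - 2292/1716 = -0.335664.
Step 4: Under H0, t = rho * sqrt((n-2)/(1-rho^2)) = -1.1268 ~ t(10).
Step 5: Two-sided p-value from the t-distribution with 10 df = 0.286123.
Step 6: alpha = 0.1. fail to reject H0.

rho = -0.3357, p = 0.286123, fail to reject H0 at alpha = 0.1.


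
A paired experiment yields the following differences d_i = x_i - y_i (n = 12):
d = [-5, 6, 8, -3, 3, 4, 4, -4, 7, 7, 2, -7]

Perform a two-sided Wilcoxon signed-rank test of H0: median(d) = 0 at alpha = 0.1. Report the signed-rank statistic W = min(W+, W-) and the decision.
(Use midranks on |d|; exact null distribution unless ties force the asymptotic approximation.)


Step 1: Drop any zero differences (none here) and take |d_i|.
|d| = [5, 6, 8, 3, 3, 4, 4, 4, 7, 7, 2, 7]
Step 2: Midrank |d_i| (ties get averaged ranks).
ranks: |5|->7, |6|->8, |8|->12, |3|->2.5, |3|->2.5, |4|->5, |4|->5, |4|->5, |7|->10, |7|->10, |2|->1, |7|->10
Step 3: Attach original signs; sum ranks with positive sign and with negative sign.
W+ = 8 + 12 + 2.5 + 5 + 5 + 10 + 10 + 1 = 53.5
W- = 7 + 2.5 + 5 + 10 = 24.5
(Check: W+ + W- = 78 should equal n(n+1)/2 = 78.)
Step 4: Test statistic W = min(W+, W-) = 24.5.
Step 5: Ties in |d|, so use the tie-corrected normal approximation.
        E[W] = n(n+1)/4 = 12*13/4 = 39.
        Tie groups: |d|=3 (t=2), |d|=4 (t=3), |d|=7 (t=3); sum(t^3 - t) = 54.
        Var[W] = n(n+1)(2n+1)/24 - sum(t^3-t)/48 = 3900/24 - 54/48 = 161.375.
        z = (W - E[W]) / sqrt(Var[W]) = (24.5 - 39) / 12.7033 = -1.1414.
        Two-sided p = 2*Phi(z) = 0.253690.
Step 6: alpha = 0.1. fail to reject H0.

W+ = 53.5, W- = 24.5, W = min = 24.5, p = 0.253690, fail to reject H0.


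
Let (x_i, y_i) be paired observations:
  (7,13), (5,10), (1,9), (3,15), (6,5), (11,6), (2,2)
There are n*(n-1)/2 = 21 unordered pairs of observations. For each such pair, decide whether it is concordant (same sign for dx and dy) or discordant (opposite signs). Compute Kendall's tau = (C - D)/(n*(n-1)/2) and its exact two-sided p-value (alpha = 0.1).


Step 1: Enumerate the 21 unordered pairs (i,j) with i<j and classify each by sign(x_j-x_i) * sign(y_j-y_i).
  (1,2):dx=-2,dy=-3->C; (1,3):dx=-6,dy=-4->C; (1,4):dx=-4,dy=+2->D; (1,5):dx=-1,dy=-8->C
  (1,6):dx=+4,dy=-7->D; (1,7):dx=-5,dy=-11->C; (2,3):dx=-4,dy=-1->C; (2,4):dx=-2,dy=+5->D
  (2,5):dx=+1,dy=-5->D; (2,6):dx=+6,dy=-4->D; (2,7):dx=-3,dy=-8->C; (3,4):dx=+2,dy=+6->C
  (3,5):dx=+5,dy=-4->D; (3,6):dx=+10,dy=-3->D; (3,7):dx=+1,dy=-7->D; (4,5):dx=+3,dy=-10->D
  (4,6):dx=+8,dy=-9->D; (4,7):dx=-1,dy=-13->C; (5,6):dx=+5,dy=+1->C; (5,7):dx=-4,dy=-3->C
  (6,7):dx=-9,dy=-4->C
Step 2: C = 11, D = 10, total pairs = 21.
Step 3: tau = (C - D)/(n(n-1)/2) = (11 - 10)/21 = 0.047619.
Step 4: Exact two-sided p-value (enumerate n! = 5040 permutations of y under H0): p = 1.000000.
Step 5: alpha = 0.1. fail to reject H0.

tau_b = 0.0476 (C=11, D=10), p = 1.000000, fail to reject H0.


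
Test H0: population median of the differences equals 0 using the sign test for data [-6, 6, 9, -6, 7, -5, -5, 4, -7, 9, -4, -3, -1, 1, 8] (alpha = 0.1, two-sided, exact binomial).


Step 1: Discard zero differences. Original n = 15; n_eff = number of nonzero differences = 15.
Nonzero differences (with sign): -6, +6, +9, -6, +7, -5, -5, +4, -7, +9, -4, -3, -1, +1, +8
Step 2: Count signs: positive = 7, negative = 8.
Step 3: Under H0: P(positive) = 0.5, so the number of positives S ~ Bin(15, 0.5).
Step 4: Two-sided exact p-value = sum of Bin(15,0.5) probabilities at or below the observed probability = 1.000000.
Step 5: alpha = 0.1. fail to reject H0.

n_eff = 15, pos = 7, neg = 8, p = 1.000000, fail to reject H0.
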